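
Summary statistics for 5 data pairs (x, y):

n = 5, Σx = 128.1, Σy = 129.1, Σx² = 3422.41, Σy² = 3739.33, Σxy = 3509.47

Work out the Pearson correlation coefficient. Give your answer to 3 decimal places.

0.846

r = (nΣxy − ΣxΣy) / √[(nΣx² − (Σx)²)(nΣy² − (Σy)²)]
Numerator: 5×3509.47 − 128.1×129.1 = 1009.64
Denominator: √[(17112.05 − 16409.61)(18696.65 − 16666.81)] = √[702.44 × 2029.84] = 1194.0858
r = 1009.64 / 1194.0858 ≈ 0.846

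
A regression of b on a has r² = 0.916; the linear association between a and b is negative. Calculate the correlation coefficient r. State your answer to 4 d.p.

-0.9571

|r| = √0.916 = 0.9571
The association is negative, so r = −0.9571.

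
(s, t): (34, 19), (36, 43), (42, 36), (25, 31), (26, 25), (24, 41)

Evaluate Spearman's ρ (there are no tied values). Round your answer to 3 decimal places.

0.086

Rank s: 4, 5, 6, 2, 3, 1
Rank t: 1, 6, 4, 3, 2, 5
d = rank(s) − rank(t): 3, -1, 2, -1, 1, -4; Σd² = 32
ρ = 1 − 6Σd² / [n(n²−1)] = 1 − 6×32 / (6×35) = 1 − 192/210 ≈ 0.086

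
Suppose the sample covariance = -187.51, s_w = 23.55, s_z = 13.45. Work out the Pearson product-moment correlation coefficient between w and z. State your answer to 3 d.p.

r = Cov(w,z) / (s_w · s_z) = -187.51 / (23.55 × 13.45)
  = -187.51 / 316.7475 ≈ -0.592

-0.592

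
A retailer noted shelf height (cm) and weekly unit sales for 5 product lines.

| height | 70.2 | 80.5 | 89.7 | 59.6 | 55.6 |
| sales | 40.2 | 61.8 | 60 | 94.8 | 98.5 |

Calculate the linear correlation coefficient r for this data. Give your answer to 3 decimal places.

n = 5, Σx = 355.6, Σy = 355.3, Σx² = 26097.9, Σy² = 27724.57, Σxy = 24305.62
nΣxy − ΣxΣy = 121528.1 − 126344.68 = -4816.58
nΣx² − (Σx)² = 130489.5 − 126451.36 = 4038.14; nΣy² − (Σy)² = 138622.85 − 126238.09 = 12384.76
r = -4816.58 / √(4038.14 × 12384.76) = -4816.58 / 7071.8735 ≈ -0.681

-0.681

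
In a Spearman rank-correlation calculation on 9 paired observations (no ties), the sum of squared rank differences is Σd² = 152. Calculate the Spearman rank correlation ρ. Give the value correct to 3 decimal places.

ρ = 1 − 6Σd² / [n(n²−1)] = 1 − 6×152 / (9×80)
  = 1 − 912/720 = 1 − 1.2667 ≈ -0.267

-0.267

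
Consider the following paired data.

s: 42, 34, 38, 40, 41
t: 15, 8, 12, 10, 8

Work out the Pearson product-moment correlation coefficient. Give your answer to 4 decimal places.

n = 5, Σs = 195, Σt = 53, Σs² = 7645, Σt² = 597, Σst = 2086
nΣst − ΣsΣt = 10430 − 10335 = 95
nΣs² − (Σs)² = 38225 − 38025 = 200; nΣt² − (Σt)² = 2985 − 2809 = 176
r = 95 / √(200 × 176) = 95 / 187.6166 ≈ 0.5064

0.5064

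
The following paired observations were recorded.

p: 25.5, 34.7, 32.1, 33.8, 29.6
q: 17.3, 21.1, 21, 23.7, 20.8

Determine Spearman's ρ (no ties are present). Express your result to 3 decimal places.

0.900

Rank p: 1, 5, 3, 4, 2
Rank q: 1, 4, 3, 5, 2
d = rank(p) − rank(q): 0, 1, 0, -1, 0; Σd² = 2
ρ = 1 − 6Σd² / [n(n²−1)] = 1 − 6×2 / (5×24) = 1 − 12/120 ≈ 0.900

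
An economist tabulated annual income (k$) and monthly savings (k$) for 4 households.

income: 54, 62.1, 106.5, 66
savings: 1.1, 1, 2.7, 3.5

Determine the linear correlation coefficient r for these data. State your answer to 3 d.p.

0.477

n = 4, Σx = 288.6, Σy = 8.3, Σx² = 22470.66, Σy² = 21.75, Σxy = 640.05
nΣxy − ΣxΣy = 2560.2 − 2395.38 = 164.82
nΣx² − (Σx)² = 89882.64 − 83289.96 = 6592.68; nΣy² − (Σy)² = 87 − 68.89 = 18.11
r = 164.82 / √(6592.68 × 18.11) = 164.82 / 345.5336 ≈ 0.477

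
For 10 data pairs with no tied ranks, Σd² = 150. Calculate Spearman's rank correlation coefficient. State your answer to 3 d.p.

ρ = 1 − 6Σd² / [n(n²−1)] = 1 − 6×150 / (10×99)
  = 1 − 900/990 = 1 − 0.9091 ≈ 0.091

0.091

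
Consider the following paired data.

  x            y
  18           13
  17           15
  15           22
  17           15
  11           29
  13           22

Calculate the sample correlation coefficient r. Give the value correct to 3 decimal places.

n = 6, Σx = 91, Σy = 116, Σx² = 1417, Σy² = 2428, Σxy = 1679
nΣxy − ΣxΣy = 10074 − 10556 = -482
nΣx² − (Σx)² = 8502 − 8281 = 221; nΣy² − (Σy)² = 14568 − 13456 = 1112
r = -482 / √(221 × 1112) = -482 / 495.7338 ≈ -0.972

-0.972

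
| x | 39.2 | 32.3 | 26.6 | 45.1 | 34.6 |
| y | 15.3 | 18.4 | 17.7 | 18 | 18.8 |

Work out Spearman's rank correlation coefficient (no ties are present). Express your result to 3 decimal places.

-0.100

Rank x: 4, 2, 1, 5, 3
Rank y: 1, 4, 2, 3, 5
d = rank(x) − rank(y): 3, -2, -1, 2, -2; Σd² = 22
ρ = 1 − 6Σd² / [n(n²−1)] = 1 − 6×22 / (5×24) = 1 − 132/120 ≈ -0.100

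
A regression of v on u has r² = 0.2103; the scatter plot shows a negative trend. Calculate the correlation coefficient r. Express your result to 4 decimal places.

-0.4586

|r| = √0.2103 = 0.4586
The association is negative, so r = −0.4586.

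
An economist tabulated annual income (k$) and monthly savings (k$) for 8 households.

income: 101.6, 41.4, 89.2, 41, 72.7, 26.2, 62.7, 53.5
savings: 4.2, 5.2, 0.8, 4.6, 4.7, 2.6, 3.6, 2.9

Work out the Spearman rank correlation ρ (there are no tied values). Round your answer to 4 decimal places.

-0.0714

Rank income: 8, 3, 7, 2, 6, 1, 5, 4
Rank savings: 5, 8, 1, 6, 7, 2, 4, 3
d = rank(income) − rank(savings): 3, -5, 6, -4, -1, -1, 1, 1; Σd² = 90
ρ = 1 − 6Σd² / [n(n²−1)] = 1 − 6×90 / (8×63) = 1 − 540/504 ≈ -0.0714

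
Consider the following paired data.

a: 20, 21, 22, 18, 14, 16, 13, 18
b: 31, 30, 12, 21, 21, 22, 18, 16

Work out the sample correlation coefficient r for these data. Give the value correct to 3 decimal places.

0.168

n = 8, Σa = 142, Σb = 171, Σa² = 2594, Σb² = 3951, Σab = 3060
nΣab − ΣaΣb = 24480 − 24282 = 198
nΣa² − (Σa)² = 20752 − 20164 = 588; nΣb² − (Σb)² = 31608 − 29241 = 2367
r = 198 / √(588 × 2367) = 198 / 1179.7440 ≈ 0.168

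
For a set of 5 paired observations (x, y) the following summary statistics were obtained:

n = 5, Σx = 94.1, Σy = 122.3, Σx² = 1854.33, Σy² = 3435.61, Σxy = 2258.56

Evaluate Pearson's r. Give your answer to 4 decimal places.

r = (nΣxy − ΣxΣy) / √[(nΣx² − (Σx)²)(nΣy² − (Σy)²)]
Numerator: 5×2258.56 − 94.1×122.3 = -215.63
Denominator: √[(9271.65 − 8854.81)(17178.05 − 14957.29)] = √[416.84 × 2220.76] = 962.1339
r = -215.63 / 962.1339 ≈ -0.2241

-0.2241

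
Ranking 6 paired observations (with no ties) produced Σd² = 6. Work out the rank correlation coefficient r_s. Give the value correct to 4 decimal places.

0.8286

ρ = 1 − 6Σd² / [n(n²−1)] = 1 − 6×6 / (6×35)
  = 1 − 36/210 = 1 − 0.17143 ≈ 0.8286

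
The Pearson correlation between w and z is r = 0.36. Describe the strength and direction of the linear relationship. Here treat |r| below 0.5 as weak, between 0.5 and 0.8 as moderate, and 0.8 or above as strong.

r = 0.36 > 0 so the relationship is positive.
|r| = 0.36, which falls in the weak range.

weak positive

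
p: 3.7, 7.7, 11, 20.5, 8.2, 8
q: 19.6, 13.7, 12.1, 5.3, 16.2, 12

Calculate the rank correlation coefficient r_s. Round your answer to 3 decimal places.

-0.714

Rank p: 1, 2, 5, 6, 4, 3
Rank q: 6, 4, 3, 1, 5, 2
d = rank(p) − rank(q): -5, -2, 2, 5, -1, 1; Σd² = 60
ρ = 1 − 6Σd² / [n(n²−1)] = 1 − 6×60 / (6×35) = 1 − 360/210 ≈ -0.714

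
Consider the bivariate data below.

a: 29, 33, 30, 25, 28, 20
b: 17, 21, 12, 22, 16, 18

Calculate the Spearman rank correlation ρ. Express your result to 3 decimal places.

Rank a: 4, 6, 5, 2, 3, 1
Rank b: 3, 5, 1, 6, 2, 4
d = rank(a) − rank(b): 1, 1, 4, -4, 1, -3; Σd² = 44
ρ = 1 − 6Σd² / [n(n²−1)] = 1 − 6×44 / (6×35) = 1 − 264/210 ≈ -0.257

-0.257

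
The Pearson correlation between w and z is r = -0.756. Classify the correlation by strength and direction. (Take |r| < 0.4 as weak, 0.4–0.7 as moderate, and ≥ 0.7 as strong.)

strong negative

r = -0.756 < 0 so the relationship is negative.
|r| = 0.756, which falls in the strong range.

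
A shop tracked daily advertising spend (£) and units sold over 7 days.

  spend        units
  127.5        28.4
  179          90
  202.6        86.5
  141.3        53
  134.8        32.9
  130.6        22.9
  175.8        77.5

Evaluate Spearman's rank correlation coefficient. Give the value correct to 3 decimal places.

Rank spend: 1, 6, 7, 4, 3, 2, 5
Rank units: 2, 7, 6, 4, 3, 1, 5
d = rank(spend) − rank(units): -1, -1, 1, 0, 0, 1, 0; Σd² = 4
ρ = 1 − 6Σd² / [n(n²−1)] = 1 − 6×4 / (7×48) = 1 − 24/336 ≈ 0.929

0.929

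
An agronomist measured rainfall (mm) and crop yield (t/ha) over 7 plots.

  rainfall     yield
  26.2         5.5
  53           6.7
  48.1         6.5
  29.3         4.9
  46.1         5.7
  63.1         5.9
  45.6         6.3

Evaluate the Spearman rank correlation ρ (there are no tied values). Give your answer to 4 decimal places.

0.6786

Rank rainfall: 1, 6, 5, 2, 4, 7, 3
Rank yield: 2, 7, 6, 1, 3, 4, 5
d = rank(rainfall) − rank(yield): -1, -1, -1, 1, 1, 3, -2; Σd² = 18
ρ = 1 − 6Σd² / [n(n²−1)] = 1 − 6×18 / (7×48) = 1 − 108/336 ≈ 0.6786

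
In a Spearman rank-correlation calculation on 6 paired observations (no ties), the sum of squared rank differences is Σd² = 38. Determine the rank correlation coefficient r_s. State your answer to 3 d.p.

-0.086

ρ = 1 − 6Σd² / [n(n²−1)] = 1 − 6×38 / (6×35)
  = 1 − 228/210 = 1 − 1.0857 ≈ -0.086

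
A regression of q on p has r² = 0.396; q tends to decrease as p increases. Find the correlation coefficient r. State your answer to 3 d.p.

|r| = √0.396 = 0.629
The association is negative, so r = −0.629.

-0.629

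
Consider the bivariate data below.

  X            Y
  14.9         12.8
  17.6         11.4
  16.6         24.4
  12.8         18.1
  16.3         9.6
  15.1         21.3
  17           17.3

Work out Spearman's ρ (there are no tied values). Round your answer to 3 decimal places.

-0.214

Rank X: 2, 7, 5, 1, 4, 3, 6
Rank Y: 3, 2, 7, 5, 1, 6, 4
d = rank(X) − rank(Y): -1, 5, -2, -4, 3, -3, 2; Σd² = 68
ρ = 1 − 6Σd² / [n(n²−1)] = 1 − 6×68 / (7×48) = 1 − 408/336 ≈ -0.214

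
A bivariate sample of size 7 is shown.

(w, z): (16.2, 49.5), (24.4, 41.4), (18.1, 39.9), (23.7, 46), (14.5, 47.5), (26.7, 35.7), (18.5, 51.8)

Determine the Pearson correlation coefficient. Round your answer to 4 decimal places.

-0.6594

n = 7, Σw = 142.1, Σz = 311.8, Σw² = 3012.49, Σz² = 14086.2, Σwz = 6224.69
nΣwz − ΣwΣz = 43572.83 − 44306.78 = -733.95
nΣw² − (Σw)² = 21087.43 − 20192.41 = 895.02; nΣz² − (Σz)² = 98603.4 − 97219.24 = 1384.16
r = -733.95 / √(895.02 × 1384.16) = -733.95 / 1113.0368 ≈ -0.6594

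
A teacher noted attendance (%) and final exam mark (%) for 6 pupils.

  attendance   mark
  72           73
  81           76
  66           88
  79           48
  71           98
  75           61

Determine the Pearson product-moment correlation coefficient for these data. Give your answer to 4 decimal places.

-0.6263

n = 6, Σx = 444, Σy = 444, Σx² = 33008, Σy² = 34478, Σxy = 32545
nΣxy − ΣxΣy = 195270 − 197136 = -1866
nΣx² − (Σx)² = 198048 − 197136 = 912; nΣy² − (Σy)² = 206868 − 197136 = 9732
r = -1866 / √(912 × 9732) = -1866 / 2979.1918 ≈ -0.6263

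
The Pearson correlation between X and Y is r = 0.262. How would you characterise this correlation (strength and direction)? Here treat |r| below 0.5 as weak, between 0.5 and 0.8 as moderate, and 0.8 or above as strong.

weak positive

r = 0.262 > 0 so the relationship is positive.
|r| = 0.262, which falls in the weak range.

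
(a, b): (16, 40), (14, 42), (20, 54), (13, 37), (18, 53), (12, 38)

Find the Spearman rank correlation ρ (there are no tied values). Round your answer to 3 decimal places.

0.886

Rank a: 4, 3, 6, 2, 5, 1
Rank b: 3, 4, 6, 1, 5, 2
d = rank(a) − rank(b): 1, -1, 0, 1, 0, -1; Σd² = 4
ρ = 1 − 6Σd² / [n(n²−1)] = 1 − 6×4 / (6×35) = 1 − 24/210 ≈ 0.886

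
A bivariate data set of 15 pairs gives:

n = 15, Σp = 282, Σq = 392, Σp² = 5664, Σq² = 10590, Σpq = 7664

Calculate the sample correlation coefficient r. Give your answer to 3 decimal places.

0.832

r = (nΣpq − ΣpΣq) / √[(nΣp² − (Σp)²)(nΣq² − (Σq)²)]
Numerator: 15×7664 − 282×392 = 4416
Denominator: √[(84960 − 79524)(158850 − 153664)] = √[5436 × 5186] = 5309.5288
r = 4416 / 5309.5288 ≈ 0.832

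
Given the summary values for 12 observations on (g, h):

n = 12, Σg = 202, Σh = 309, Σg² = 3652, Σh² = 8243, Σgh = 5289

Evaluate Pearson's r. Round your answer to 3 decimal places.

r = (nΣgh − ΣgΣh) / √[(nΣg² − (Σg)²)(nΣh² − (Σh)²)]
Numerator: 12×5289 − 202×309 = 1050
Denominator: √[(43824 − 40804)(98916 − 95481)] = √[3020 × 3435] = 3220.8229
r = 1050 / 3220.8229 ≈ 0.326

0.326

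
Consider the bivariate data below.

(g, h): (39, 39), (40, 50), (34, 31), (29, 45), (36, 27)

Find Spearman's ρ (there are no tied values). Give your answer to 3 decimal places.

Rank g: 4, 5, 2, 1, 3
Rank h: 3, 5, 2, 4, 1
d = rank(g) − rank(h): 1, 0, 0, -3, 2; Σd² = 14
ρ = 1 − 6Σd² / [n(n²−1)] = 1 − 6×14 / (5×24) = 1 − 84/120 ≈ 0.300

0.300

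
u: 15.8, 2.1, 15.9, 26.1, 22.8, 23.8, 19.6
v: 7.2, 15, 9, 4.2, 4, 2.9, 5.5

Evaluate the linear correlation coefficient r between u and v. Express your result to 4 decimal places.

n = 7, Σu = 126.1, Σv = 47.8, Σu² = 2658.51, Σv² = 430.14, Σuv = 666
nΣuv − ΣuΣv = 4662 − 6027.58 = -1365.58
nΣu² − (Σu)² = 18609.57 − 15901.21 = 2708.36; nΣv² − (Σv)² = 3010.98 − 2284.84 = 726.14
r = -1365.58 / √(2708.36 × 726.14) = -1365.58 / 1402.3725 ≈ -0.9738

-0.9738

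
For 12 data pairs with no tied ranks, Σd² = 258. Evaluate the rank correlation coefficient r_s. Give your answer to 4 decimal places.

ρ = 1 − 6Σd² / [n(n²−1)] = 1 − 6×258 / (12×143)
  = 1 − 1548/1716 = 1 − 0.90210 ≈ 0.0979

0.0979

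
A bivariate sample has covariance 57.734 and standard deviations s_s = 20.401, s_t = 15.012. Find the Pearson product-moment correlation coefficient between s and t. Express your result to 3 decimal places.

0.189

r = Cov(s,t) / (s_s · s_t) = 57.734 / (20.401 × 15.012)
  = 57.734 / 306.2598 ≈ 0.189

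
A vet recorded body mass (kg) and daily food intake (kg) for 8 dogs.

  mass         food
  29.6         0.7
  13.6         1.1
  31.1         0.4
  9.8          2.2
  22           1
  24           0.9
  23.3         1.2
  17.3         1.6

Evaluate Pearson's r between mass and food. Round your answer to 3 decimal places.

-0.877

n = 8, Σx = 170.7, Σy = 9.1, Σx² = 4026.55, Σy² = 12.51, Σxy = 168.92
nΣxy − ΣxΣy = 1351.36 − 1553.37 = -202.01
nΣx² − (Σx)² = 32212.4 − 29138.49 = 3073.91; nΣy² − (Σy)² = 100.08 − 82.81 = 17.27
r = -202.01 / √(3073.91 × 17.27) = -202.01 / 230.4049 ≈ -0.877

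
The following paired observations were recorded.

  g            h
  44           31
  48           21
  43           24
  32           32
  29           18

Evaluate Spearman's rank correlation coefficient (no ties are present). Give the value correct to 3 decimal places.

0.100

Rank g: 4, 5, 3, 2, 1
Rank h: 4, 2, 3, 5, 1
d = rank(g) − rank(h): 0, 3, 0, -3, 0; Σd² = 18
ρ = 1 − 6Σd² / [n(n²−1)] = 1 − 6×18 / (5×24) = 1 − 108/120 ≈ 0.100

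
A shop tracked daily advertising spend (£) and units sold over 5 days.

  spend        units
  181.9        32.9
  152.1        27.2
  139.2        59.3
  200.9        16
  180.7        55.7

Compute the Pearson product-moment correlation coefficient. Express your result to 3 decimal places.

n = 5, Σx = 854.8, Σy = 191.1, Σx² = 148611.96, Σy² = 8697.23, Σxy = 31655.58
nΣxy − ΣxΣy = 158277.9 − 163352.28 = -5074.38
nΣx² − (Σx)² = 743059.8 − 730683.04 = 12376.76; nΣy² − (Σy)² = 43486.15 − 36519.21 = 6966.94
r = -5074.38 / √(12376.76 × 6966.94) = -5074.38 / 9285.9111 ≈ -0.546

-0.546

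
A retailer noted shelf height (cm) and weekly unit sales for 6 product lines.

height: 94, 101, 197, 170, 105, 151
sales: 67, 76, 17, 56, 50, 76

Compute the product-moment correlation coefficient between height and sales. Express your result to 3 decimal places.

-0.646

n = 6, Σx = 818, Σy = 342, Σx² = 120572, Σy² = 21966, Σxy = 43569
nΣxy − ΣxΣy = 261414 − 279756 = -18342
nΣx² − (Σx)² = 723432 − 669124 = 54308; nΣy² − (Σy)² = 131796 − 116964 = 14832
r = -18342 / √(54308 × 14832) = -18342 / 28381.2659 ≈ -0.646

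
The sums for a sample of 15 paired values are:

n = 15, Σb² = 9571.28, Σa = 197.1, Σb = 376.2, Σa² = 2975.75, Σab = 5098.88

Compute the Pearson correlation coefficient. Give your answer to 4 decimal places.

0.6788

r = (nΣab − ΣaΣb) / √[(nΣa² − (Σa)²)(nΣb² − (Σb)²)]
Numerator: 15×5098.88 − 197.1×376.2 = 2334.18
Denominator: √[(44636.25 − 38848.41)(143569.2 − 141526.44)] = √[5787.84 × 2042.76] = 3438.4834
r = 2334.18 / 3438.4834 ≈ 0.6788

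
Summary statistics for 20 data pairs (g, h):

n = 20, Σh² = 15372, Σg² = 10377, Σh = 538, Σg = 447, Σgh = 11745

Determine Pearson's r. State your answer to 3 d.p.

r = (nΣgh − ΣgΣh) / √[(nΣg² − (Σg)²)(nΣh² − (Σh)²)]
Numerator: 20×11745 − 447×538 = -5586
Denominator: √[(207540 − 199809)(307440 − 289444)] = √[7731 × 17996] = 11795.2141
r = -5586 / 11795.2141 ≈ -0.474

-0.474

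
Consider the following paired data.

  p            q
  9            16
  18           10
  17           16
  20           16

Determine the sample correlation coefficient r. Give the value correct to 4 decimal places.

-0.2760

n = 4, Σp = 64, Σq = 58, Σp² = 1094, Σq² = 868, Σpq = 916
nΣpq − ΣpΣq = 3664 − 3712 = -48
nΣp² − (Σp)² = 4376 − 4096 = 280; nΣq² − (Σq)² = 3472 − 3364 = 108
r = -48 / √(280 × 108) = -48 / 173.8965 ≈ -0.2760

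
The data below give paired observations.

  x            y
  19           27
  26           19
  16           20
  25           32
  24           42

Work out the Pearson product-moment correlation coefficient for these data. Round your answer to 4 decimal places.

n = 5, Σx = 110, Σy = 140, Σx² = 2494, Σy² = 4278, Σxy = 3135
nΣxy − ΣxΣy = 15675 − 15400 = 275
nΣx² − (Σx)² = 12470 − 12100 = 370; nΣy² − (Σy)² = 21390 − 19600 = 1790
r = 275 / √(370 × 1790) = 275 / 813.8182 ≈ 0.3379

0.3379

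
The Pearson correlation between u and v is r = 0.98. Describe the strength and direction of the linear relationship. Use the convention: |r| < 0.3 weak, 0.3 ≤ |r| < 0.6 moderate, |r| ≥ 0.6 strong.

r = 0.98 > 0 so the relationship is positive.
|r| = 0.98, which falls in the strong range.

strong positive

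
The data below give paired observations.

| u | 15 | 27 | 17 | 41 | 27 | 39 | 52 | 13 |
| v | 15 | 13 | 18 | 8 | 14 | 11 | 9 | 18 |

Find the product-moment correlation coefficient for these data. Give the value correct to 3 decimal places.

n = 8, Σu = 231, Σv = 106, Σu² = 8047, Σv² = 1504, Σuv = 2719
nΣuv − ΣuΣv = 21752 − 24486 = -2734
nΣu² − (Σu)² = 64376 − 53361 = 11015; nΣv² − (Σv)² = 12032 − 11236 = 796
r = -2734 / √(11015 × 796) = -2734 / 2961.0708 ≈ -0.923

-0.923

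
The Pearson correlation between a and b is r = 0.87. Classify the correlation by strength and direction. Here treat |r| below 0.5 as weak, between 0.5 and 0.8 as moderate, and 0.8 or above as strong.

strong positive

r = 0.87 > 0 so the relationship is positive.
|r| = 0.87, which falls in the strong range.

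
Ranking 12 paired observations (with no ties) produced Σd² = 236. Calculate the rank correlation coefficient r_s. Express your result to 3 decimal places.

0.175

ρ = 1 − 6Σd² / [n(n²−1)] = 1 − 6×236 / (12×143)
  = 1 − 1416/1716 = 1 − 0.8252 ≈ 0.175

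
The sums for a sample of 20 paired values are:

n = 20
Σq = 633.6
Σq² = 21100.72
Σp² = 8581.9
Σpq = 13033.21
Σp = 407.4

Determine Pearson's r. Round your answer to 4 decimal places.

r = (nΣpq − ΣpΣq) / √[(nΣp² − (Σp)²)(nΣq² − (Σq)²)]
Numerator: 20×13033.21 − 407.4×633.6 = 2535.56
Denominator: √[(171638 − 165974.76)(422014.4 − 401448.96)] = √[5663.24 × 20565.44] = 10791.9888
r = 2535.56 / 10791.9888 ≈ 0.2349

0.2349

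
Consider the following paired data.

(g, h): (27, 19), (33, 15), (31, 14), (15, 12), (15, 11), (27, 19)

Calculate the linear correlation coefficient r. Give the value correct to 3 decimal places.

n = 6, Σg = 148, Σh = 90, Σg² = 3958, Σh² = 1408, Σgh = 2300
nΣgh − ΣgΣh = 13800 − 13320 = 480
nΣg² − (Σg)² = 23748 − 21904 = 1844; nΣh² − (Σh)² = 8448 − 8100 = 348
r = 480 / √(1844 × 348) = 480 / 801.0693 ≈ 0.599

0.599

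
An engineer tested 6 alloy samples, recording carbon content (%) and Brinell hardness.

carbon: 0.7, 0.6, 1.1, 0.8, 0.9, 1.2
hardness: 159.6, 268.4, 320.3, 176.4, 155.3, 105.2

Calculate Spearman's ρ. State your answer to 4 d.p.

-0.3714

Rank carbon: 2, 1, 5, 3, 4, 6
Rank hardness: 3, 5, 6, 4, 2, 1
d = rank(carbon) − rank(hardness): -1, -4, -1, -1, 2, 5; Σd² = 48
ρ = 1 − 6Σd² / [n(n²−1)] = 1 − 6×48 / (6×35) = 1 − 288/210 ≈ -0.3714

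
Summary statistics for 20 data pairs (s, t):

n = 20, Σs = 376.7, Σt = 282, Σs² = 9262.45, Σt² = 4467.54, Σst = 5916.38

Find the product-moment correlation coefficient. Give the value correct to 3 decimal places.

r = (nΣst − ΣsΣt) / √[(nΣs² − (Σs)²)(nΣt² − (Σt)²)]
Numerator: 20×5916.38 − 376.7×282 = 12098.2
Denominator: √[(185249 − 141902.89)(89350.8 − 79524)] = √[43346.11 × 9826.8] = 20638.6422
r = 12098.2 / 20638.6422 ≈ 0.586

0.586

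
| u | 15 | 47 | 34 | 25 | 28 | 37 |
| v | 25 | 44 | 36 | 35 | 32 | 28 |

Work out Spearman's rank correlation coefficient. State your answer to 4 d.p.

0.6000

Rank u: 1, 6, 4, 2, 3, 5
Rank v: 1, 6, 5, 4, 3, 2
d = rank(u) − rank(v): 0, 0, -1, -2, 0, 3; Σd² = 14
ρ = 1 − 6Σd² / [n(n²−1)] = 1 − 6×14 / (6×35) = 1 − 84/210 ≈ 0.6000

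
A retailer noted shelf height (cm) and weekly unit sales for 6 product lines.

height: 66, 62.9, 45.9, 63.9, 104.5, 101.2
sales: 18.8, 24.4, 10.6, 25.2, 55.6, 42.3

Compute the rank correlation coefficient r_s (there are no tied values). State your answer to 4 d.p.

Rank height: 4, 2, 1, 3, 6, 5
Rank sales: 2, 3, 1, 4, 6, 5
d = rank(height) − rank(sales): 2, -1, 0, -1, 0, 0; Σd² = 6
ρ = 1 − 6Σd² / [n(n²−1)] = 1 − 6×6 / (6×35) = 1 − 36/210 ≈ 0.8286

0.8286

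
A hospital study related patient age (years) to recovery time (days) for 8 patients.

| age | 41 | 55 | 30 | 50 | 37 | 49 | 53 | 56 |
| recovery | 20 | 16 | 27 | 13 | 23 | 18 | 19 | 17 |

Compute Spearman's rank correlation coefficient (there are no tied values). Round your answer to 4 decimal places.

Rank age: 3, 7, 1, 5, 2, 4, 6, 8
Rank recovery: 6, 2, 8, 1, 7, 4, 5, 3
d = rank(age) − rank(recovery): -3, 5, -7, 4, -5, 0, 1, 5; Σd² = 150
ρ = 1 − 6Σd² / [n(n²−1)] = 1 − 6×150 / (8×63) = 1 − 900/504 ≈ -0.7857

-0.7857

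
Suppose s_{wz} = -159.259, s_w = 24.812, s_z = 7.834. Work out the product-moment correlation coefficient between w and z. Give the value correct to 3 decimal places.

-0.819

r = Cov(w,z) / (s_w · s_z) = -159.259 / (24.812 × 7.834)
  = -159.259 / 194.3772 ≈ -0.819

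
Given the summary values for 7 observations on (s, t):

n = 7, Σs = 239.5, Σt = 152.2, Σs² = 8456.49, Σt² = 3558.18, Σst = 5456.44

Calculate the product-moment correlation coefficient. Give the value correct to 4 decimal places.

r = (nΣst − ΣsΣt) / √[(nΣs² − (Σs)²)(nΣt² − (Σt)²)]
Numerator: 7×5456.44 − 239.5×152.2 = 1743.18
Denominator: √[(59195.43 − 57360.25)(24907.26 − 23164.84)] = √[1835.18 × 1742.42] = 1788.1986
r = 1743.18 / 1788.1986 ≈ 0.9748

0.9748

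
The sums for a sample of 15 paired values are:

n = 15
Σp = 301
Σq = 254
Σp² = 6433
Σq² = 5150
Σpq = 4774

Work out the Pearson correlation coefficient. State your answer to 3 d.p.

r = (nΣpq − ΣpΣq) / √[(nΣp² − (Σp)²)(nΣq² − (Σq)²)]
Numerator: 15×4774 − 301×254 = -4844
Denominator: √[(96495 − 90601)(77250 − 64516)] = √[5894 × 12734] = 8663.3825
r = -4844 / 8663.3825 ≈ -0.559

-0.559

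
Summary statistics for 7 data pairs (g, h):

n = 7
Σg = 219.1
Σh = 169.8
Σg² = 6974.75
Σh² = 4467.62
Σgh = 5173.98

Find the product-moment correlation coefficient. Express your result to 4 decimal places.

-0.6971

r = (nΣgh − ΣgΣh) / √[(nΣg² − (Σg)²)(nΣh² − (Σh)²)]
Numerator: 7×5173.98 − 219.1×169.8 = -985.32
Denominator: √[(48823.25 − 48004.81)(31273.34 − 28832.04)] = √[818.44 × 2441.3] = 1413.5266
r = -985.32 / 1413.5266 ≈ -0.6971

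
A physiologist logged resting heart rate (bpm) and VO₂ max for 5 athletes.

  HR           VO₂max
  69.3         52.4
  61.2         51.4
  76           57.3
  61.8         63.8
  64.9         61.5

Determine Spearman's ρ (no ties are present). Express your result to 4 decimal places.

0.1000

Rank HR: 4, 1, 5, 2, 3
Rank VO₂max: 2, 1, 3, 5, 4
d = rank(HR) − rank(VO₂max): 2, 0, 2, -3, -1; Σd² = 18
ρ = 1 − 6Σd² / [n(n²−1)] = 1 − 6×18 / (5×24) = 1 − 108/120 ≈ 0.1000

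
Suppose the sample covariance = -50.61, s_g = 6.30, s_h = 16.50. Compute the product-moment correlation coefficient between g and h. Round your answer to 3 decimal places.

r = Cov(g,h) / (s_g · s_h) = -50.61 / (6.30 × 16.50)
  = -50.61 / 103.9500 ≈ -0.487

-0.487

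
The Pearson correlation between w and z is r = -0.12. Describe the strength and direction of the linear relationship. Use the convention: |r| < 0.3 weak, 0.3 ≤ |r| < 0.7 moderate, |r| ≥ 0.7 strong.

r = -0.12 < 0 so the relationship is negative.
|r| = 0.12, which falls in the weak range.

weak negative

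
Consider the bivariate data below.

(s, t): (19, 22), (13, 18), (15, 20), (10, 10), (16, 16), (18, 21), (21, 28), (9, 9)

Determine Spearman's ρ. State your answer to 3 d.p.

0.929

Rank s: 7, 3, 4, 2, 5, 6, 8, 1
Rank t: 7, 4, 5, 2, 3, 6, 8, 1
d = rank(s) − rank(t): 0, -1, -1, 0, 2, 0, 0, 0; Σd² = 6
ρ = 1 − 6Σd² / [n(n²−1)] = 1 − 6×6 / (8×63) = 1 − 36/504 ≈ 0.929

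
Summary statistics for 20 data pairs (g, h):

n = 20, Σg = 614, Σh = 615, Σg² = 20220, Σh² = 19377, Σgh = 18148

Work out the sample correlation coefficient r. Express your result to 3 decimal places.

-0.917

r = (nΣgh − ΣgΣh) / √[(nΣg² − (Σg)²)(nΣh² − (Σh)²)]
Numerator: 20×18148 − 614×615 = -14650
Denominator: √[(404400 − 376996)(387540 − 378225)] = √[27404 × 9315] = 15977.1168
r = -14650 / 15977.1168 ≈ -0.917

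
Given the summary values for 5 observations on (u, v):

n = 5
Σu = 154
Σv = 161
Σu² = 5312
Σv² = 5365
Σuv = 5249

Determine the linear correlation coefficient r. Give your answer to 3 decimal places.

0.905

r = (nΣuv − ΣuΣv) / √[(nΣu² − (Σu)²)(nΣv² − (Σv)²)]
Numerator: 5×5249 − 154×161 = 1451
Denominator: √[(26560 − 23716)(26825 − 25921)] = √[2844 × 904] = 1603.4263
r = 1451 / 1603.4263 ≈ 0.905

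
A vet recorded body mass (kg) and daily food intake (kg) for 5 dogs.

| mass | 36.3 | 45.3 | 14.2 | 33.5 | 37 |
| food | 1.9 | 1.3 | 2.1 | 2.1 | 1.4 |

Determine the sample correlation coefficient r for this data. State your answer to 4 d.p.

n = 5, Σx = 166.3, Σy = 8.8, Σx² = 6062.67, Σy² = 16.08, Σxy = 279.83
nΣxy − ΣxΣy = 1399.15 − 1463.44 = -64.29
nΣx² − (Σx)² = 30313.35 − 27655.69 = 2657.66; nΣy² − (Σy)² = 80.4 − 77.44 = 2.96
r = -64.29 / √(2657.66 × 2.96) = -64.29 / 88.6943 ≈ -0.7248

-0.7248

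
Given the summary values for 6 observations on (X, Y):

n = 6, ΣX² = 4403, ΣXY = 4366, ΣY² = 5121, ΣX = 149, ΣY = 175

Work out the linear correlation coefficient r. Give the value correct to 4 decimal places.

0.1854

r = (nΣXY − ΣXΣY) / √[(nΣX² − (ΣX)²)(nΣY² − (ΣY)²)]
Numerator: 6×4366 − 149×175 = 121
Denominator: √[(26418 − 22201)(30726 − 30625)] = √[4217 × 101] = 652.6232
r = 121 / 652.6232 ≈ 0.1854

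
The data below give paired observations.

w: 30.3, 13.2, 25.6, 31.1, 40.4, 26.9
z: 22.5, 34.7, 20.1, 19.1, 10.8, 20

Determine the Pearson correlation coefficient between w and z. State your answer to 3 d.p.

-0.956

n = 6, Σw = 167.5, Σz = 127.2, Σw² = 5070.67, Σz² = 2995.8, Σwz = 3222.68
nΣwz − ΣwΣz = 19336.08 − 21306 = -1969.92
nΣw² − (Σw)² = 30424.02 − 28056.25 = 2367.77; nΣz² − (Σz)² = 17974.8 − 16179.84 = 1794.96
r = -1969.92 / √(2367.77 × 1794.96) = -1969.92 / 2061.5655 ≈ -0.956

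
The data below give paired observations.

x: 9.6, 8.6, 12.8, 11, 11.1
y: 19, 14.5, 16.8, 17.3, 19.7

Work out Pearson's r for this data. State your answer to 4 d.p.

0.3053

n = 5, Σx = 53.1, Σy = 87.3, Σx² = 574.17, Σy² = 1540.87, Σxy = 931.11
nΣxy − ΣxΣy = 4655.55 − 4635.63 = 19.92
nΣx² − (Σx)² = 2870.85 − 2819.61 = 51.24; nΣy² − (Σy)² = 7704.35 − 7621.29 = 83.06
r = 19.92 / √(51.24 × 83.06) = 19.92 / 65.2380 ≈ 0.3053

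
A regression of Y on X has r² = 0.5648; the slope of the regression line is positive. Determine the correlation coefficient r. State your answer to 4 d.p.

0.7515

|r| = √0.5648 = 0.7515
The association is positive, so r = 0.7515.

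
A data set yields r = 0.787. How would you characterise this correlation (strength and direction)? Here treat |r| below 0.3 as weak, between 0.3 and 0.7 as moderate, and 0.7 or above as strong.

r = 0.787 > 0 so the relationship is positive.
|r| = 0.787, which falls in the strong range.

strong positive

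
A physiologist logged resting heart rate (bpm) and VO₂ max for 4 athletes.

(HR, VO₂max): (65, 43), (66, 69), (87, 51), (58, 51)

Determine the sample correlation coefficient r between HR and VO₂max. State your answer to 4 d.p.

-0.0533

n = 4, Σx = 276, Σy = 214, Σx² = 19514, Σy² = 11812, Σxy = 14744
nΣxy − ΣxΣy = 58976 − 59064 = -88
nΣx² − (Σx)² = 78056 − 76176 = 1880; nΣy² − (Σy)² = 47248 − 45796 = 1452
r = -88 / √(1880 × 1452) = -88 / 1652.1985 ≈ -0.0533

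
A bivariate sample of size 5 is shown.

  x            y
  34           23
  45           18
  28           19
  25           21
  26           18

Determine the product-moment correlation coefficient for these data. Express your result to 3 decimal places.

n = 5, Σx = 158, Σy = 99, Σx² = 5266, Σy² = 1979, Σxy = 3117
nΣxy − ΣxΣy = 15585 − 15642 = -57
nΣx² − (Σx)² = 26330 − 24964 = 1366; nΣy² − (Σy)² = 9895 − 9801 = 94
r = -57 / √(1366 × 94) = -57 / 358.3350 ≈ -0.159

-0.159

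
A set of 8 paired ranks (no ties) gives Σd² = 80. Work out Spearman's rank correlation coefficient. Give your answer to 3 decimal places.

0.048

ρ = 1 − 6Σd² / [n(n²−1)] = 1 − 6×80 / (8×63)
  = 1 − 480/504 = 1 − 0.9524 ≈ 0.048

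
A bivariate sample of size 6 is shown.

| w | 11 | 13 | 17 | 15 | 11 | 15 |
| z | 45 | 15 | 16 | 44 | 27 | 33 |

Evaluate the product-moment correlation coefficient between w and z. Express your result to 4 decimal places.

n = 6, Σw = 82, Σz = 180, Σw² = 1150, Σz² = 6260, Σwz = 2414
nΣwz − ΣwΣz = 14484 − 14760 = -276
nΣw² − (Σw)² = 6900 − 6724 = 176; nΣz² − (Σz)² = 37560 − 32400 = 5160
r = -276 / √(176 × 5160) = -276 / 952.9743 ≈ -0.2896

-0.2896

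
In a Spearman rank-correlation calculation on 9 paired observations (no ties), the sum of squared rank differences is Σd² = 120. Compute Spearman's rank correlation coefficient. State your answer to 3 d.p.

0.000

ρ = 1 − 6Σd² / [n(n²−1)] = 1 − 6×120 / (9×80)
  = 1 − 720/720 = 1 − 1.0000 ≈ 0.000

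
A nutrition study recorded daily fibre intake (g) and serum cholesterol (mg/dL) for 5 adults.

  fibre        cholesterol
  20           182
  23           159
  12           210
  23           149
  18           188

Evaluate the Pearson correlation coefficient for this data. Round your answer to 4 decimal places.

-0.9576

n = 5, Σx = 96, Σy = 888, Σx² = 1926, Σy² = 160050, Σxy = 16628
nΣxy − ΣxΣy = 83140 − 85248 = -2108
nΣx² − (Σx)² = 9630 − 9216 = 414; nΣy² − (Σy)² = 800250 − 788544 = 11706
r = -2108 / √(414 × 11706) = -2108 / 2201.4277 ≈ -0.9576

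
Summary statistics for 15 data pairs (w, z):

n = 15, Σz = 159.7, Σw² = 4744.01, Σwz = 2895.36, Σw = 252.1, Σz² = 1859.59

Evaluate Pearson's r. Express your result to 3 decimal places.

r = (nΣwz − ΣwΣz) / √[(nΣw² − (Σw)²)(nΣz² − (Σz)²)]
Numerator: 15×2895.36 − 252.1×159.7 = 3170.03
Denominator: √[(71160.15 − 63554.41)(27893.85 − 25504.09)] = √[7605.74 × 2389.76] = 4263.3195
r = 3170.03 / 4263.3195 ≈ 0.744

0.744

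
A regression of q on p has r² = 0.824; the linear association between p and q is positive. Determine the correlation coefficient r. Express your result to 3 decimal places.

0.908

|r| = √0.824 = 0.908
The association is positive, so r = 0.908.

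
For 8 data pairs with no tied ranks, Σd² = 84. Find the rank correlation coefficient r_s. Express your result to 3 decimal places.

ρ = 1 − 6Σd² / [n(n²−1)] = 1 − 6×84 / (8×63)
  = 1 − 504/504 = 1 − 1.0000 ≈ 0.000

0.000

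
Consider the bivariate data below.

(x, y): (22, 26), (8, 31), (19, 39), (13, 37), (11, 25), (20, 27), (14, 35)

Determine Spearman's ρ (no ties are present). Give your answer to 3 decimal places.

Rank x: 7, 1, 5, 3, 2, 6, 4
Rank y: 2, 4, 7, 6, 1, 3, 5
d = rank(x) − rank(y): 5, -3, -2, -3, 1, 3, -1; Σd² = 58
ρ = 1 − 6Σd² / [n(n²−1)] = 1 − 6×58 / (7×48) = 1 − 348/336 ≈ -0.036

-0.036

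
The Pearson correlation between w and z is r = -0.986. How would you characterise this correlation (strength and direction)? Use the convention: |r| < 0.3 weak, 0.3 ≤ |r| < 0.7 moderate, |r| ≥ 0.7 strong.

r = -0.986 < 0 so the relationship is negative.
|r| = 0.986, which falls in the strong range.

strong negative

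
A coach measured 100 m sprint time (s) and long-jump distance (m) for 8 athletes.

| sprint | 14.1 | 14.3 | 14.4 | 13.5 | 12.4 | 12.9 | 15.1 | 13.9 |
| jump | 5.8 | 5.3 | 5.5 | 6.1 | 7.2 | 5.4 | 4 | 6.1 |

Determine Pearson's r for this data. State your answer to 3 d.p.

-0.801

n = 8, Σx = 110.6, Σy = 45.4, Σx² = 1534.3, Σy² = 263.4, Σxy = 623.25
nΣxy − ΣxΣy = 4986 − 5021.24 = -35.24
nΣx² − (Σx)² = 12274.4 − 12232.36 = 42.04; nΣy² − (Σy)² = 2107.2 − 2061.16 = 46.04
r = -35.24 / √(42.04 × 46.04) = -35.24 / 43.9946 ≈ -0.801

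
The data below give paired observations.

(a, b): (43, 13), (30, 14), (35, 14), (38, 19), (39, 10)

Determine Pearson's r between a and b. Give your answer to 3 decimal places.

n = 5, Σa = 185, Σb = 70, Σa² = 6939, Σb² = 1022, Σab = 2581
nΣab − ΣaΣb = 12905 − 12950 = -45
nΣa² − (Σa)² = 34695 − 34225 = 470; nΣb² − (Σb)² = 5110 − 4900 = 210
r = -45 / √(470 × 210) = -45 / 314.1656 ≈ -0.143

-0.143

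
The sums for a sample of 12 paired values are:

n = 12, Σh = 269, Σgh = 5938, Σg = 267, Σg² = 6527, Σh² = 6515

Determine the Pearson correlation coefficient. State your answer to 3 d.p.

-0.089

r = (nΣgh − ΣgΣh) / √[(nΣg² − (Σg)²)(nΣh² − (Σh)²)]
Numerator: 12×5938 − 267×269 = -567
Denominator: √[(78324 − 71289)(78180 − 72361)] = √[7035 × 5819] = 6398.1767
r = -567 / 6398.1767 ≈ -0.089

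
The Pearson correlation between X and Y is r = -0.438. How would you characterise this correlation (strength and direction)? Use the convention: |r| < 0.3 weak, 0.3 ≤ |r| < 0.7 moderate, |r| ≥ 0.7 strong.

r = -0.438 < 0 so the relationship is negative.
|r| = 0.438, which falls in the moderate range.

moderate negative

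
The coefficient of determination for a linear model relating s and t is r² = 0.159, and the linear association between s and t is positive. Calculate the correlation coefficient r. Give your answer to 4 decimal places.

0.3987

|r| = √0.159 = 0.3987
The association is positive, so r = 0.3987.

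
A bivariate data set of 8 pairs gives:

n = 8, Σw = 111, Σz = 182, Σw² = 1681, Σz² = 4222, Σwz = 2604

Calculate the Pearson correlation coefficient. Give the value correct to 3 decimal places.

r = (nΣwz − ΣwΣz) / √[(nΣw² − (Σw)²)(nΣz² − (Σz)²)]
Numerator: 8×2604 − 111×182 = 630
Denominator: √[(13448 − 12321)(33776 − 33124)] = √[1127 × 652] = 857.2071
r = 630 / 857.2071 ≈ 0.735

0.735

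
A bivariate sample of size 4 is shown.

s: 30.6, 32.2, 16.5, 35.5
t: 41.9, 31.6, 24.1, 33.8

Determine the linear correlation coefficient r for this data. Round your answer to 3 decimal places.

0.684

n = 4, Σs = 114.8, Σt = 131.4, Σs² = 3505.7, Σt² = 4477.42, Σst = 3897.21
nΣst − ΣsΣt = 15588.84 − 15084.72 = 504.12
nΣs² − (Σs)² = 14022.8 − 13179.04 = 843.76; nΣt² − (Σt)² = 17909.68 − 17265.96 = 643.72
r = 504.12 / √(843.76 × 643.72) = 504.12 / 736.9838 ≈ 0.684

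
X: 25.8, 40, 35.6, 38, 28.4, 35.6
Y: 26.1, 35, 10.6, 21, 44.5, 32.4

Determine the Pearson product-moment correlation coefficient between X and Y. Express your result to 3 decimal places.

n = 6, ΣX = 203.4, ΣY = 169.6, ΣX² = 7050.92, ΣY² = 5489.58, ΣXY = 5665.98
nΣXY − ΣXΣY = 33995.88 − 34496.64 = -500.76
nΣX² − (ΣX)² = 42305.52 − 41371.56 = 933.96; nΣY² − (ΣY)² = 32937.48 − 28764.16 = 4173.32
r = -500.76 / √(933.96 × 4173.32) = -500.76 / 1974.2629 ≈ -0.254

-0.254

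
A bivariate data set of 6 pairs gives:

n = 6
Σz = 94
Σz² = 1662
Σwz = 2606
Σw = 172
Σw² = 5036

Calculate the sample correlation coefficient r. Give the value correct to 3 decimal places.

-0.628

r = (nΣwz − ΣwΣz) / √[(nΣw² − (Σw)²)(nΣz² − (Σz)²)]
Numerator: 6×2606 − 172×94 = -532
Denominator: √[(30216 − 29584)(9972 − 8836)] = √[632 × 1136] = 847.3205
r = -532 / 847.3205 ≈ -0.628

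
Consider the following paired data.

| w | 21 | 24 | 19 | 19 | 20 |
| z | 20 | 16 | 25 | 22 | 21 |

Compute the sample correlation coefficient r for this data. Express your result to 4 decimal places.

n = 5, Σw = 103, Σz = 104, Σw² = 2139, Σz² = 2206, Σwz = 2117
nΣwz − ΣwΣz = 10585 − 10712 = -127
nΣw² − (Σw)² = 10695 − 10609 = 86; nΣz² − (Σz)² = 11030 − 10816 = 214
r = -127 / √(86 × 214) = -127 / 135.6613 ≈ -0.9362

-0.9362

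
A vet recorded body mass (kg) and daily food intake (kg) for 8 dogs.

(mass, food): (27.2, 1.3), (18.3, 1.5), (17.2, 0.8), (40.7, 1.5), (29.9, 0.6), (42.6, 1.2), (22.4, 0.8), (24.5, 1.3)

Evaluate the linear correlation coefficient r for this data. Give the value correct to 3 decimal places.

0.252

n = 8, Σx = 222.8, Σy = 9, Σx² = 6837.84, Σy² = 10.96, Σxy = 256.45
nΣxy − ΣxΣy = 2051.6 − 2005.2 = 46.4
nΣx² − (Σx)² = 54702.72 − 49639.84 = 5062.88; nΣy² − (Σy)² = 87.68 − 81 = 6.68
r = 46.4 / √(5062.88 × 6.68) = 46.4 / 183.9023 ≈ 0.252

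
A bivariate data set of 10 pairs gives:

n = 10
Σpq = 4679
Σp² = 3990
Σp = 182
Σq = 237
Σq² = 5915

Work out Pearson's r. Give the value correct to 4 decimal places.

r = (nΣpq − ΣpΣq) / √[(nΣp² − (Σp)²)(nΣq² − (Σq)²)]
Numerator: 10×4679 − 182×237 = 3656
Denominator: √[(39900 − 33124)(59150 − 56169)] = √[6776 × 2981] = 4494.3582
r = 3656 / 4494.3582 ≈ 0.8135

0.8135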